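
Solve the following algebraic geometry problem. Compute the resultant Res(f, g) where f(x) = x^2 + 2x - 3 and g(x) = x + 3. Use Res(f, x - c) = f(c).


For Res(f, x - c), we evaluate f at x = c.
f(-3) = (-3)^2 + 2*(-3) - 3
= 9 - 6 - 3
= 3 - 3 = 0
Res(f, g) = 0

0


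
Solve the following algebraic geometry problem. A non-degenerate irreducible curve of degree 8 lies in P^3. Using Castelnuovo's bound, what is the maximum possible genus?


Castelnuovo's bound: write d - 1 = m(r-1) + epsilon with 0 <= epsilon < r-1.
d - 1 = 8 - 1 = 7
r - 1 = 3 - 1 = 2
7 = 3*2 + 1, so m = 3, epsilon = 1
pi(d, r) = m(m-1)(r-1)/2 + m*epsilon
= 3*2*2/2 + 3*1
= 12/2 + 3
= 6 + 3 = 9

9


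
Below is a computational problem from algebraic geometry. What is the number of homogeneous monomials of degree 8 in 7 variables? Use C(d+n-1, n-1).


The number of degree-8 monomials in 7 variables is C(d+n-1, n-1).
= C(8+7-1, 7-1) = C(14, 6)
= 3003

3003


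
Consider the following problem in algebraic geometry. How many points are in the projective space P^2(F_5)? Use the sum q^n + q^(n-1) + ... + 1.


P^2(F_5) has (q^(n+1) - 1)/(q - 1) points.
= 5^2 + 5^1 + 5^0
= 25 + 5 + 1
= 31

31


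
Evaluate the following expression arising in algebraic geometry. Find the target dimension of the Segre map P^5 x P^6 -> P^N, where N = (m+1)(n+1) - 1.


The Segre embedding maps P^m x P^n into P^N via
all products of coordinates from each factor.
N = (m+1)(n+1) - 1
N = (5+1)(6+1) - 1
N = 6*7 - 1
N = 42 - 1 = 41

41


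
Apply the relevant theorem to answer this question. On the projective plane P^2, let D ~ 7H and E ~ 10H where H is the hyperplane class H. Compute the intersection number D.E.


Using bilinearity of the intersection pairing on the projective plane P^2:
(aH).(bH) = ab * (H.H)
We have H^2 = 1 (Bezout).
D.E = (7H).(10H) = 7*10*1
= 70*1
= 70

70


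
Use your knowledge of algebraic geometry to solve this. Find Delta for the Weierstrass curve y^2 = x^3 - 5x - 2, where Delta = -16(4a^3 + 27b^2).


Compute each component:
4a^3 = 4*(-5)^3 = 4*(-125) = -500
27b^2 = 27*(-2)^2 = 27*4 = 108
4a^3 + 27b^2 = -500 + 108 = -392
Delta = -16*(-392) = 6272

6272


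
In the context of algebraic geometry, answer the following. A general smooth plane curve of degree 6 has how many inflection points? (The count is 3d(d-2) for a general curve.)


For a general smooth plane curve C of degree d, the inflection points are
the intersection of C with its Hessian curve, which has degree 3(d-2).
By Bezout, the total intersection number is d * 3(d-2) = 6 * 12 = 72.
For a general curve every flex is ordinary, so each contributes
multiplicity 1 to C·Hess(C), and the number of distinct inflection
points is 3d(d-2).
Inflection points = 3*6*(6-2) = 3*6*4 = 72

72


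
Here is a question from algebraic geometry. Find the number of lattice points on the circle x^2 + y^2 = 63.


Systematically check integer values of x where x^2 <= 63.
For each valid x, check if 63 - x^2 is a perfect square.
Total integer solutions found: 0

0


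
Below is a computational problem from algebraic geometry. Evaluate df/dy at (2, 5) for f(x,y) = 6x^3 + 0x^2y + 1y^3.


df/dy = 0*x^2 + 3*1*y^2
At (2,5): 0*2^2 + 3*1*5^2
= 0 + 75
= 75

75


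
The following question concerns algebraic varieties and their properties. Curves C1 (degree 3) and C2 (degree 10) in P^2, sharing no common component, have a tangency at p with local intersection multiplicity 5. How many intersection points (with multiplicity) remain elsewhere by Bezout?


By Bezout's theorem, the total intersection number is d1 * d2.
Total = 3 * 10 = 30
Intersection multiplicity at p = 5
Remaining intersections = 30 - 5 = 25

25


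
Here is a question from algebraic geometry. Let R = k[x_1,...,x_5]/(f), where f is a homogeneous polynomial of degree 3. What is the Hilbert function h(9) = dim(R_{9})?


For R = k[x_1,...,x_n]/(f) with f homogeneous of degree e:
The Hilbert series is (1 - t^e)/(1 - t)^n.
So h(d) = C(d+n-1, n-1) - C(d-e+n-1, n-1) for d >= e.
With n=5, e=3, d=9:
C(9+5-1, 5-1) = C(13, 4) = 715
C(9-3+5-1, 5-1) = C(10, 4) = 210
h(9) = 715 - 210 = 505

505


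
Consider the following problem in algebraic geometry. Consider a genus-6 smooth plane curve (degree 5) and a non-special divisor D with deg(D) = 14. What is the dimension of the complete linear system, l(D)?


First, compute the genus of a smooth plane curve of degree 5:
g = (d-1)(d-2)/2 = (5-1)(5-2)/2 = 6
For a non-special divisor D (i.e., h^1(D) = 0), Riemann-Roch gives:
l(D) = deg(D) - g + 1
Since deg(D) = 14 >= 2g - 1 = 11, D is non-special.
l(D) = 14 - 6 + 1 = 9

9


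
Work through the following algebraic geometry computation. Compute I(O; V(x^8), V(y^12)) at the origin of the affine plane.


The intersection multiplicity of V(x^a) and V(y^b) at the origin is:
I(O; V(x^8), V(y^12)) = dim_k(k[x,y]/(x^8, y^12))
A basis for k[x,y]/(x^8, y^12) is the set of monomials x^i * y^j
where 0 <= i < 8 and 0 <= j < 12.
The number of such monomials is 8 * 12 = 96

96


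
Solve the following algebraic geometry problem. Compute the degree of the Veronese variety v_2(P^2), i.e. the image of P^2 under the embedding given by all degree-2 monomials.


The Veronese variety v_2(P^2) has degree d^r.
d^r = 2^2 = 4

4


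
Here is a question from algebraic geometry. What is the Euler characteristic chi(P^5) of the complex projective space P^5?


The complex projective space P^5 has one cell in each even real dimension 0, 2, ..., 10.
The cohomology groups are H^{2k}(P^5) = Z for k = 0,...,5, and 0 otherwise.
Euler characteristic = sum of Betti numbers = 1 per even-dimensional cohomology group.
chi(P^5) = 5 + 1 = 6

6


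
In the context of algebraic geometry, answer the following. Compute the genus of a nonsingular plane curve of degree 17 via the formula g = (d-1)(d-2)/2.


Using the genus formula for smooth plane curves:
g = (d-1)(d-2)/2
g = (17-1)(17-2)/2
g = 16*15/2
g = 240/2 = 120

120


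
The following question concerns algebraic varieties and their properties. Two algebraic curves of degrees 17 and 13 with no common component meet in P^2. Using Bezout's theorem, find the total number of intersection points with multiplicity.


Bezout's theorem states the intersection count equals the product of degrees.
Intersection count = 17 * 13 = 221

221


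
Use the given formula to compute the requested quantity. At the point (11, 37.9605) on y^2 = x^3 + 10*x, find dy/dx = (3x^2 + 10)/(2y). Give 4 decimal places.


Using implicit differentiation of y^2 = x^3 + 10*x:
2y * dy/dx = 3x^2 + 10
dy/dx = (3x^2 + 10)/(2y)
Numerator: 3*11^2 + 10 = 373
Denominator: 2*37.9605 = 75.921
dy/dx = 373/75.921 = 4.9130

4.9130


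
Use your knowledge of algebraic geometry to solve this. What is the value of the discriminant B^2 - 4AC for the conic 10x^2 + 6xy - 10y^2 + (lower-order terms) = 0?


The discriminant of a conic Ax^2 + Bxy + Cy^2 + ... = 0 is B^2 - 4AC.
B^2 = 6^2 = 36
4AC = 4*10*(-10) = -400
Discriminant = 36 + 400 = 436

436


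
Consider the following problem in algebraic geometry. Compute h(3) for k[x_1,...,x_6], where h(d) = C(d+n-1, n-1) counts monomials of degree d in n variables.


The Hilbert function for the polynomial ring in 6 variables is:
h(d) = C(d+n-1, n-1)
h(3) = C(3+6-1, 6-1) = C(8, 5)
= 8! / (5! * 3!)
= 56

56


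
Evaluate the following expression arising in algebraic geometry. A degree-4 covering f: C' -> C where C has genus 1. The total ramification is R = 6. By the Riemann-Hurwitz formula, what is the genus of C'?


Riemann-Hurwitz formula: 2g' - 2 = d(2g - 2) + R
Given: d = 4, g = 1, R = 6
2g' - 2 = 4*(2*1 - 2) + 6
2g' - 2 = 4*0 + 6
2g' - 2 = 0 + 6 = 6
2g' = 8
g' = 4

4


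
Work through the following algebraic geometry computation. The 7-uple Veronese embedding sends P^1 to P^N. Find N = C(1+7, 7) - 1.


The Veronese embedding v_d: P^n -> P^N maps each point to all
degree-d monomials in n+1 homogeneous coordinates.
N = C(n+d, d) - 1
N = C(1+7, 7) - 1
N = C(8, 7) - 1
C(8, 7) = 8
N = 8 - 1 = 7

7


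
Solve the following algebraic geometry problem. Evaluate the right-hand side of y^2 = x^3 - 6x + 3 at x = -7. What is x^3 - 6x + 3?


Compute x^3 - 6x + 3 at x = -7:
x^3 = (-7)^3 = -343
(-6)*x = (-6)*(-7) = 42
Sum: -343 + 42 + 3 = -298

-298


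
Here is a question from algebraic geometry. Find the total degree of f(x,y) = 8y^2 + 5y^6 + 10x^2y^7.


Examine each term for its total degree (sum of exponents).
  Term '8y^2' has total degree 0+2 = 2.
  Term '5y^6' has total degree 0+6 = 6.
  Term '10x^2y^7' has total degree 2+7 = 9.
The maximum total degree among all terms is 9.

9


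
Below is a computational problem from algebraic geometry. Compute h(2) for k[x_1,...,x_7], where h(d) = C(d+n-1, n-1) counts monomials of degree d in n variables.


The Hilbert function for the polynomial ring in 7 variables is:
h(d) = C(d+n-1, n-1)
h(2) = C(2+7-1, 7-1) = C(8, 6)
= 8! / (6! * 2!)
= 28

28


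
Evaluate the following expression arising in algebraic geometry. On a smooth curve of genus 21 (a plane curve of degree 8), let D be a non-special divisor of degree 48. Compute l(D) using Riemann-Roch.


First, compute the genus of a smooth plane curve of degree 8:
g = (d-1)(d-2)/2 = (8-1)(8-2)/2 = 21
For a non-special divisor D (i.e., h^1(D) = 0), Riemann-Roch gives:
l(D) = deg(D) - g + 1
Since deg(D) = 48 >= 2g - 1 = 41, D is non-special.
l(D) = 48 - 21 + 1 = 28

28


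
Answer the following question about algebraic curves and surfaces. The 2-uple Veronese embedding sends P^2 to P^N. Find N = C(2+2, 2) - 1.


The Veronese embedding v_d: P^n -> P^N maps each point to all
degree-d monomials in n+1 homogeneous coordinates.
N = C(n+d, d) - 1
N = C(2+2, 2) - 1
N = C(4, 2) - 1
C(4, 2) = 6
N = 6 - 1 = 5

5


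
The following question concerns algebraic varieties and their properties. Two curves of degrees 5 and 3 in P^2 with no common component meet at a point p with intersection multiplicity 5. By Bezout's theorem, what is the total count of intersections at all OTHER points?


By Bezout's theorem, the total intersection number is d1 * d2.
Total = 5 * 3 = 15
Intersection multiplicity at p = 5
Remaining intersections = 15 - 5 = 10

10


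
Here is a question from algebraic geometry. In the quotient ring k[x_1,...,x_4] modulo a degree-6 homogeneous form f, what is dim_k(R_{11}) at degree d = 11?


For R = k[x_1,...,x_n]/(f) with f homogeneous of degree e:
The Hilbert series is (1 - t^e)/(1 - t)^n.
So h(d) = C(d+n-1, n-1) - C(d-e+n-1, n-1) for d >= e.
With n=4, e=6, d=11:
C(11+4-1, 4-1) = C(14, 3) = 364
C(11-6+4-1, 4-1) = C(8, 3) = 56
h(11) = 364 - 56 = 308

308


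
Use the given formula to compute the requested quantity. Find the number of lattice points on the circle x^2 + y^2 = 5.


Systematically check integer values of x where x^2 <= 5.
For each valid x, check if 5 - x^2 is a perfect square.
x=1: 5 - 1 = 4, sqrt = 2 (valid)
x=2: 5 - 4 = 1, sqrt = 1 (valid)
Total integer solutions found: 8

8


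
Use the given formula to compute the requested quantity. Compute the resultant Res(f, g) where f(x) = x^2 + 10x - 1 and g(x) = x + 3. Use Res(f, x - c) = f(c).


For Res(f, x - c), we evaluate f at x = c.
f(-3) = (-3)^2 + 10*(-3) - 1
= 9 - 30 - 1
= -21 - 1 = -22
Res(f, g) = -22

-22


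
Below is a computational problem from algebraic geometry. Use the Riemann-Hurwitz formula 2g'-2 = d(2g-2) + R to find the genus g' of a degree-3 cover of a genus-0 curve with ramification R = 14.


Riemann-Hurwitz formula: 2g' - 2 = d(2g - 2) + R
Given: d = 3, g = 0, R = 14
2g' - 2 = 3*(2*0 - 2) + 14
2g' - 2 = 3*(-2) + 14
2g' - 2 = -6 + 14 = 8
2g' = 10
g' = 5

5


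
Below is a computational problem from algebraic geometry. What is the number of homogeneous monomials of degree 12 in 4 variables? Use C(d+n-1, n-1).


The number of degree-12 monomials in 4 variables is C(d+n-1, n-1).
= C(12+4-1, 4-1) = C(15, 3)
= 455

455


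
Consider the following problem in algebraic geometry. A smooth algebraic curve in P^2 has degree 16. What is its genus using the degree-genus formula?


Using the genus formula for smooth plane curves:
g = (d-1)(d-2)/2
g = (16-1)(16-2)/2
g = 15*14/2
g = 210/2 = 105

105


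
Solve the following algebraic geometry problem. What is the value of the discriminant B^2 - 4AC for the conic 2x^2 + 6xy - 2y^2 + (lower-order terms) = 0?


The discriminant of a conic Ax^2 + Bxy + Cy^2 + ... = 0 is B^2 - 4AC.
B^2 = 6^2 = 36
4AC = 4*2*(-2) = -16
Discriminant = 36 + 16 = 52

52


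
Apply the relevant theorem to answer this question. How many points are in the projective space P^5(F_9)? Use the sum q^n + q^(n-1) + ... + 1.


P^5(F_9) has (q^(n+1) - 1)/(q - 1) points.
= 9^5 + 9^4 + 9^3 + 9^2 + 9^1 + 9^0
= 59049 + 6561 + 729 + 81 + 9 + 1
= 66430

66430


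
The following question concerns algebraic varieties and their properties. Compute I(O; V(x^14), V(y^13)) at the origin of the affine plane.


The intersection multiplicity of V(x^a) and V(y^b) at the origin is:
I(O; V(x^14), V(y^13)) = dim_k(k[x,y]/(x^14, y^13))
A basis for k[x,y]/(x^14, y^13) is the set of monomials x^i * y^j
where 0 <= i < 14 and 0 <= j < 13.
The number of such monomials is 14 * 13 = 182

182


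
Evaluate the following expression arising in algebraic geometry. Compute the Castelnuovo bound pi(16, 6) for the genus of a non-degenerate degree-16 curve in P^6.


Castelnuovo's bound: write d - 1 = m(r-1) + epsilon with 0 <= epsilon < r-1.
d - 1 = 16 - 1 = 15
r - 1 = 6 - 1 = 5
15 = 3*5 + 0, so m = 3, epsilon = 0
pi(d, r) = m(m-1)(r-1)/2 + m*epsilon
= 3*2*5/2 + 3*0
= 30/2 + 0
= 15 + 0 = 15

15


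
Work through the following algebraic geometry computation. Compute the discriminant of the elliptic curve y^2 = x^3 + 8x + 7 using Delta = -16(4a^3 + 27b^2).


Compute each component:
4a^3 = 4*8^3 = 4*512 = 2048
27b^2 = 27*7^2 = 27*49 = 1323
4a^3 + 27b^2 = 2048 + 1323 = 3371
Delta = -16*3371 = -53936

-53936


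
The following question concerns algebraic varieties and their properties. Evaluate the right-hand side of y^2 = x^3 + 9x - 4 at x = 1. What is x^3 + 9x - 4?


Compute x^3 + 9x - 4 at x = 1:
x^3 = 1^3 = 1
9*x = 9*1 = 9
Sum: 1 + 9 - 4 = 6

6


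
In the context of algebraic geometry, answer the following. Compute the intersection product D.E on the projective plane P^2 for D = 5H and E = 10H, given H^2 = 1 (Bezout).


Using bilinearity of the intersection pairing on the projective plane P^2:
(aH).(bH) = ab * (H.H)
We have H^2 = 1 (Bezout).
D.E = (5H).(10H) = 5*10*1
= 50*1
= 50

50


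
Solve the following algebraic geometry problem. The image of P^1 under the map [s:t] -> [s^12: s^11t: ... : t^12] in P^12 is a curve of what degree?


The rational normal curve in P^12 is the image of P^1 under the 12-uple Veronese.
A general hyperplane in P^12 pulls back to a degree-12 form on P^1, which has 12 zeros,
so the curve meets a general hyperplane in 12 points. Degree = 12.

12


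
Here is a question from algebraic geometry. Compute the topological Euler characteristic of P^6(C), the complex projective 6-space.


The complex projective space P^6 has one cell in each even real dimension 0, 2, ..., 12.
The cohomology groups are H^{2k}(P^6) = Z for k = 0,...,6, and 0 otherwise.
Euler characteristic = sum of Betti numbers = 1 per even-dimensional cohomology group.
chi(P^6) = 6 + 1 = 7

7


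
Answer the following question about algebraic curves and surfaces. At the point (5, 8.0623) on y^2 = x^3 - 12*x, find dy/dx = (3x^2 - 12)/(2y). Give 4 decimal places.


Using implicit differentiation of y^2 = x^3 - 12*x:
2y * dy/dx = 3x^2 - 12
dy/dx = (3x^2 - 12)/(2y)
Numerator: 3*5^2 - 12 = 63
Denominator: 2*8.0623 = 16.1246
dy/dx = 63/16.1246 = 3.9071

3.9071


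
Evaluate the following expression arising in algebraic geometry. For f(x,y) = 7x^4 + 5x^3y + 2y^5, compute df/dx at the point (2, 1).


df/dx = 4*7*x^3 + 3*5*x^2*y
At (2,1): 4*7*2^3 + 3*5*2^2*1
= 224 + 60
= 284

284


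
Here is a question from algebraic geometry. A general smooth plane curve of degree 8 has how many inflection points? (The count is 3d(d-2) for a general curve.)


For a general smooth plane curve C of degree d, the inflection points are
the intersection of C with its Hessian curve, which has degree 3(d-2).
By Bezout, the total intersection number is d * 3(d-2) = 8 * 18 = 144.
For a general curve every flex is ordinary, so each contributes
multiplicity 1 to C·Hess(C), and the number of distinct inflection
points is 3d(d-2).
Inflection points = 3*8*(8-2) = 3*8*6 = 144

144


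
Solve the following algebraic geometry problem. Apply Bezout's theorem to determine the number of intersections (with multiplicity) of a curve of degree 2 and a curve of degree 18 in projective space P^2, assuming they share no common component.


Bezout's theorem states the intersection count equals the product of degrees.
Intersection count = 2 * 18 = 36

36


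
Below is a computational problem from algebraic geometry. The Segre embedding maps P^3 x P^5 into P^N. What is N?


The Segre embedding maps P^m x P^n into P^N via
all products of coordinates from each factor.
N = (m+1)(n+1) - 1
N = (3+1)(5+1) - 1
N = 4*6 - 1
N = 24 - 1 = 23

23


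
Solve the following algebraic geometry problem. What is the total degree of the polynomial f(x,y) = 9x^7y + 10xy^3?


Examine each term for its total degree (sum of exponents).
  Term '9x^7y' has total degree 7+1 = 8.
  Term '10xy^3' has total degree 1+3 = 4.
The maximum total degree among all terms is 8.

8


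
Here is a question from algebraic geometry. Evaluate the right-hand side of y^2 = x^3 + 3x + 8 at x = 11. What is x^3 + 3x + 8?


Compute x^3 + 3x + 8 at x = 11:
x^3 = 11^3 = 1331
3*x = 3*11 = 33
Sum: 1331 + 33 + 8 = 1372

1372


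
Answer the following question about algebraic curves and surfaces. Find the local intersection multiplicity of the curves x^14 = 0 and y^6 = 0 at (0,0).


The intersection multiplicity of V(x^a) and V(y^b) at the origin is:
I(O; V(x^14), V(y^6)) = dim_k(k[x,y]/(x^14, y^6))
A basis for k[x,y]/(x^14, y^6) is the set of monomials x^i * y^j
where 0 <= i < 14 and 0 <= j < 6.
The number of such monomials is 14 * 6 = 84

84


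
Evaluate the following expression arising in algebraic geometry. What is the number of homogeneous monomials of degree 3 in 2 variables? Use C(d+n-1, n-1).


The number of degree-3 monomials in 2 variables is C(d+n-1, n-1).
= C(3+2-1, 2-1) = C(4, 1)
= 4

4


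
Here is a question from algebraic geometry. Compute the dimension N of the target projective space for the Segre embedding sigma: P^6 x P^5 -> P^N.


The Segre embedding maps P^m x P^n into P^N via
all products of coordinates from each factor.
N = (m+1)(n+1) - 1
N = (6+1)(5+1) - 1
N = 7*6 - 1
N = 42 - 1 = 41

41


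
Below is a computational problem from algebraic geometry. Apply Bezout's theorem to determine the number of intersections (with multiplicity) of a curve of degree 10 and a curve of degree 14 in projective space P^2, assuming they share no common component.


Bezout's theorem states the intersection count equals the product of degrees.
Intersection count = 10 * 14 = 140

140


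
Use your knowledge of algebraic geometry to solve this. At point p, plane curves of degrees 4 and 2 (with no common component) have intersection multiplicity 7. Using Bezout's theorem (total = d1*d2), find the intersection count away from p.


By Bezout's theorem, the total intersection number is d1 * d2.
Total = 4 * 2 = 8
Intersection multiplicity at p = 7
Remaining intersections = 8 - 7 = 1

1


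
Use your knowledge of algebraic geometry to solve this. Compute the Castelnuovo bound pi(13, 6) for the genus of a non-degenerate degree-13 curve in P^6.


Castelnuovo's bound: write d - 1 = m(r-1) + epsilon with 0 <= epsilon < r-1.
d - 1 = 13 - 1 = 12
r - 1 = 6 - 1 = 5
12 = 2*5 + 2, so m = 2, epsilon = 2
pi(d, r) = m(m-1)(r-1)/2 + m*epsilon
= 2*1*5/2 + 2*2
= 10/2 + 4
= 5 + 4 = 9

9


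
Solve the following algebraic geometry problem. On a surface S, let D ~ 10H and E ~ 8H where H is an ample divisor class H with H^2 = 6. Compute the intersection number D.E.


Using bilinearity of the intersection pairing on a surface S:
(aH).(bH) = ab * (H.H)
We have H^2 = 6.
D.E = (10H).(8H) = 10*8*6
= 80*6
= 480

480


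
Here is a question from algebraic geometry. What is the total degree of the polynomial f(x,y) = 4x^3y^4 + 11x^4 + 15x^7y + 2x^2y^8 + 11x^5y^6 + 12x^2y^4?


Examine each term for its total degree (sum of exponents).
  Term '4x^3y^4' has total degree 3+4 = 7.
  Term '11x^4' has total degree 4+0 = 4.
  Term '15x^7y' has total degree 7+1 = 8.
  Term '2x^2y^8' has total degree 2+8 = 10.
  Term '11x^5y^6' has total degree 5+6 = 11.
  Term '12x^2y^4' has total degree 2+4 = 6.
The maximum total degree among all terms is 11.

11


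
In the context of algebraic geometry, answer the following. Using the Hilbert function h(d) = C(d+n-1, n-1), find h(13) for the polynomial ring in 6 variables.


The Hilbert function for the polynomial ring in 6 variables is:
h(d) = C(d+n-1, n-1)
h(13) = C(13+6-1, 6-1) = C(18, 5)
= 18! / (5! * 13!)
= 8568

8568


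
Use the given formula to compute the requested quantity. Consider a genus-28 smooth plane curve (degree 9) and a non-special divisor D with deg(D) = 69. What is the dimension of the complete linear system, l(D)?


First, compute the genus of a smooth plane curve of degree 9:
g = (d-1)(d-2)/2 = (9-1)(9-2)/2 = 28
For a non-special divisor D (i.e., h^1(D) = 0), Riemann-Roch gives:
l(D) = deg(D) - g + 1
Since deg(D) = 69 >= 2g - 1 = 55, D is non-special.
l(D) = 69 - 28 + 1 = 42

42


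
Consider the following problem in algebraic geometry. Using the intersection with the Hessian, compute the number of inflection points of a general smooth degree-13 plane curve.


For a general smooth plane curve C of degree d, the inflection points are
the intersection of C with its Hessian curve, which has degree 3(d-2).
By Bezout, the total intersection number is d * 3(d-2) = 13 * 33 = 429.
For a general curve every flex is ordinary, so each contributes
multiplicity 1 to C·Hess(C), and the number of distinct inflection
points is 3d(d-2).
Inflection points = 3*13*(13-2) = 3*13*11 = 429

429


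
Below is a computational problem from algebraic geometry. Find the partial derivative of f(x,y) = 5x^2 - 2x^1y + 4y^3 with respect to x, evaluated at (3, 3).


df/dx = 2*5*x^1 + 1*(-2)*x^0*y
At (3,3): 2*5*3^1 + 1*(-2)*3^0*3
= 30 - 6
= 24

24


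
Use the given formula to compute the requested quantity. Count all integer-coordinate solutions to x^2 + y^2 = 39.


Systematically check integer values of x where x^2 <= 39.
For each valid x, check if 39 - x^2 is a perfect square.
Total integer solutions found: 0

0


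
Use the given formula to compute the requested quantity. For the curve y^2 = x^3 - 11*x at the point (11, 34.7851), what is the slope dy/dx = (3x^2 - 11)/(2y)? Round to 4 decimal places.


Using implicit differentiation of y^2 = x^3 - 11*x:
2y * dy/dx = 3x^2 - 11
dy/dx = (3x^2 - 11)/(2y)
Numerator: 3*11^2 - 11 = 352
Denominator: 2*34.7851 = 69.5702
dy/dx = 352/69.5702 = 5.0596

5.0596


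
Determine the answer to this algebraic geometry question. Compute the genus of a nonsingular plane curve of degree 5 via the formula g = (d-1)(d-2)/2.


Using the genus formula for smooth plane curves:
g = (d-1)(d-2)/2
g = (5-1)(5-2)/2
g = 4*3/2
g = 12/2 = 6

6


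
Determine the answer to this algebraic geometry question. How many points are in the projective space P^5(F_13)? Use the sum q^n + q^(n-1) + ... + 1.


P^5(F_13) has (q^(n+1) - 1)/(q - 1) points.
= 13^5 + 13^4 + 13^3 + 13^2 + 13^1 + 13^0
= 371293 + 28561 + 2197 + 169 + 13 + 1
= 402234

402234


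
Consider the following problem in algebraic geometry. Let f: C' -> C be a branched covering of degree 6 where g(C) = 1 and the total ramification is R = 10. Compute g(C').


Riemann-Hurwitz formula: 2g' - 2 = d(2g - 2) + R
Given: d = 6, g = 1, R = 10
2g' - 2 = 6*(2*1 - 2) + 10
2g' - 2 = 6*0 + 10
2g' - 2 = 0 + 10 = 10
2g' = 12
g' = 6

6


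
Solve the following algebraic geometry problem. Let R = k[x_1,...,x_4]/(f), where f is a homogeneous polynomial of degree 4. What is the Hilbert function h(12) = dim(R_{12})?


For R = k[x_1,...,x_n]/(f) with f homogeneous of degree e:
The Hilbert series is (1 - t^e)/(1 - t)^n.
So h(d) = C(d+n-1, n-1) - C(d-e+n-1, n-1) for d >= e.
With n=4, e=4, d=12:
C(12+4-1, 4-1) = C(15, 3) = 455
C(12-4+4-1, 4-1) = C(11, 3) = 165
h(12) = 455 - 165 = 290

290


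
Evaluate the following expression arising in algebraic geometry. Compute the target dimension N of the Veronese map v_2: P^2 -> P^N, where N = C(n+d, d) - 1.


The Veronese embedding v_d: P^n -> P^N maps each point to all
degree-d monomials in n+1 homogeneous coordinates.
N = C(n+d, d) - 1
N = C(2+2, 2) - 1
N = C(4, 2) - 1
C(4, 2) = 6
N = 6 - 1 = 5

5


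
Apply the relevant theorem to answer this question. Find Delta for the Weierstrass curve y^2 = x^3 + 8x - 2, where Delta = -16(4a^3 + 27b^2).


Compute each component:
4a^3 = 4*8^3 = 4*512 = 2048
27b^2 = 27*(-2)^2 = 27*4 = 108
4a^3 + 27b^2 = 2048 + 108 = 2156
Delta = -16*2156 = -34496

-34496


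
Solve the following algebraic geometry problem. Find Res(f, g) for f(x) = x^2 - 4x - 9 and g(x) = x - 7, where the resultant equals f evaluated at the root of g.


For Res(f, x - c), we evaluate f at x = c.
f(7) = 7^2 - 4*7 - 9
= 49 - 28 - 9
= 21 - 9 = 12
Res(f, g) = 12

12


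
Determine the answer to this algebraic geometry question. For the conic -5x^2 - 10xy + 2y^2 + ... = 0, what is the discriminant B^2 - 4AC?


The discriminant of a conic Ax^2 + Bxy + Cy^2 + ... = 0 is B^2 - 4AC.
B^2 = (-10)^2 = 100
4AC = 4*(-5)*2 = -40
Discriminant = 100 + 40 = 140

140


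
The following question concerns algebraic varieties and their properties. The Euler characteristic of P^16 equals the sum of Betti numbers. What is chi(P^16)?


The complex projective space P^16 has one cell in each even real dimension 0, 2, ..., 32.
The cohomology groups are H^{2k}(P^16) = Z for k = 0,...,16, and 0 otherwise.
Euler characteristic = sum of Betti numbers = 1 per even-dimensional cohomology group.
chi(P^16) = 16 + 1 = 17

17


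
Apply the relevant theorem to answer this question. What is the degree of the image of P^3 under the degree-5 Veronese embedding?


The Veronese variety v_5(P^3) has degree d^r.
d^r = 5^3 = 125

125


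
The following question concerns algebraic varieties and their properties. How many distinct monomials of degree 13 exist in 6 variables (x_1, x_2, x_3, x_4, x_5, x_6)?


The number of degree-13 monomials in 6 variables is C(d+n-1, n-1).
= C(13+6-1, 6-1) = C(18, 5)
= 8568

8568


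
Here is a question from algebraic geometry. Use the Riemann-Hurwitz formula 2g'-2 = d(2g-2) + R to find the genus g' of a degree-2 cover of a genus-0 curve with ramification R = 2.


Riemann-Hurwitz formula: 2g' - 2 = d(2g - 2) + R
Given: d = 2, g = 0, R = 2
2g' - 2 = 2*(2*0 - 2) + 2
2g' - 2 = 2*(-2) + 2
2g' - 2 = -4 + 2 = -2
2g' = 0
g' = 0

0


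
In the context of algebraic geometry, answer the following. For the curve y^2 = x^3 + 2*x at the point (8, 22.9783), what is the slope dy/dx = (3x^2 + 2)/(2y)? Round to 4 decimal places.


Using implicit differentiation of y^2 = x^3 + 2*x:
2y * dy/dx = 3x^2 + 2
dy/dx = (3x^2 + 2)/(2y)
Numerator: 3*8^2 + 2 = 194
Denominator: 2*22.9783 = 45.9566
dy/dx = 194/45.9566 = 4.2214

4.2214


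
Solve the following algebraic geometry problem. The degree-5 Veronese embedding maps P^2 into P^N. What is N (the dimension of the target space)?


The Veronese embedding v_d: P^n -> P^N maps each point to all
degree-d monomials in n+1 homogeneous coordinates.
N = C(n+d, d) - 1
N = C(2+5, 5) - 1
N = C(7, 5) - 1
C(7, 5) = 21
N = 21 - 1 = 20

20


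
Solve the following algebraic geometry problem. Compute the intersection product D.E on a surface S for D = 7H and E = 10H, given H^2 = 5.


Using bilinearity of the intersection pairing on a surface S:
(aH).(bH) = ab * (H.H)
We have H^2 = 5.
D.E = (7H).(10H) = 7*10*5
= 70*5
= 350

350


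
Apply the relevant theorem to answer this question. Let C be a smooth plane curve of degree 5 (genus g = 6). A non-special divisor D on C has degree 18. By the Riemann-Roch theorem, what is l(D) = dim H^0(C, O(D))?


First, compute the genus of a smooth plane curve of degree 5:
g = (d-1)(d-2)/2 = (5-1)(5-2)/2 = 6
For a non-special divisor D (i.e., h^1(D) = 0), Riemann-Roch gives:
l(D) = deg(D) - g + 1
Since deg(D) = 18 >= 2g - 1 = 11, D is non-special.
l(D) = 18 - 6 + 1 = 13

13


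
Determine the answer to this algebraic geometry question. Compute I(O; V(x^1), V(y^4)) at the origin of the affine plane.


The intersection multiplicity of V(x^a) and V(y^b) at the origin is:
I(O; V(x^1), V(y^4)) = dim_k(k[x,y]/(x^1, y^4))
A basis for k[x,y]/(x^1, y^4) is the set of monomials x^i * y^j
where 0 <= i < 1 and 0 <= j < 4.
The number of such monomials is 1 * 4 = 4

4


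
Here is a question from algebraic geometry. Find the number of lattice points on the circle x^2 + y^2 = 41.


Systematically check integer values of x where x^2 <= 41.
For each valid x, check if 41 - x^2 is a perfect square.
x=4: 41 - 16 = 25, sqrt = 5 (valid)
x=5: 41 - 25 = 16, sqrt = 4 (valid)
Total integer solutions found: 8

8


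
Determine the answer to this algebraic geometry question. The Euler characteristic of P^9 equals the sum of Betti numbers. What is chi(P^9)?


The complex projective space P^9 has one cell in each even real dimension 0, 2, ..., 18.
The cohomology groups are H^{2k}(P^9) = Z for k = 0,...,9, and 0 otherwise.
Euler characteristic = sum of Betti numbers = 1 per even-dimensional cohomology group.
chi(P^9) = 9 + 1 = 10

10


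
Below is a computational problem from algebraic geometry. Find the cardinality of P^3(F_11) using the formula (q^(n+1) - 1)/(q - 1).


P^3(F_11) has (q^(n+1) - 1)/(q - 1) points.
= 11^3 + 11^2 + 11^1 + 11^0
= 1331 + 121 + 11 + 1
= 1464

1464


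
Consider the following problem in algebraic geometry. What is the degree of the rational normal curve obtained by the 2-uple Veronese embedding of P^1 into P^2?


The rational normal curve in P^2 is the image of P^1 under the 2-uple Veronese.
A general hyperplane in P^2 pulls back to a degree-2 form on P^1, which has 2 zeros,
so the curve meets a general hyperplane in 2 points. Degree = 2.

2


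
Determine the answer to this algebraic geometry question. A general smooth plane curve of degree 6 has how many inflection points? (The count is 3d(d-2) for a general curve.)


For a general smooth plane curve C of degree d, the inflection points are
the intersection of C with its Hessian curve, which has degree 3(d-2).
By Bezout, the total intersection number is d * 3(d-2) = 6 * 12 = 72.
For a general curve every flex is ordinary, so each contributes
multiplicity 1 to C·Hess(C), and the number of distinct inflection
points is 3d(d-2).
Inflection points = 3*6*(6-2) = 3*6*4 = 72

72


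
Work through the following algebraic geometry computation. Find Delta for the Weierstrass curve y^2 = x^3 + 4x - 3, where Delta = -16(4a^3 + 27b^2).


Compute each component:
4a^3 = 4*4^3 = 4*64 = 256
27b^2 = 27*(-3)^2 = 27*9 = 243
4a^3 + 27b^2 = 256 + 243 = 499
Delta = -16*499 = -7984

-7984


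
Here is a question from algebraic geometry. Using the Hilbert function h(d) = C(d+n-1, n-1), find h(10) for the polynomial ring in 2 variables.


The Hilbert function for the polynomial ring in 2 variables is:
h(d) = C(d+n-1, n-1)
h(10) = C(10+2-1, 2-1) = C(11, 1)
= 11! / (1! * 10!)
= 11

11


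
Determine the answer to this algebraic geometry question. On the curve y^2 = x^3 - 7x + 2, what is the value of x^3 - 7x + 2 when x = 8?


Compute x^3 - 7x + 2 at x = 8:
x^3 = 8^3 = 512
(-7)*x = (-7)*8 = -56
Sum: 512 - 56 + 2 = 458

458


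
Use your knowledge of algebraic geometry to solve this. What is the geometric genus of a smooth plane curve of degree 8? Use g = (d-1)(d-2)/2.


Using the genus formula for smooth plane curves:
g = (d-1)(d-2)/2
g = (8-1)(8-2)/2
g = 7*6/2
g = 42/2 = 21

21


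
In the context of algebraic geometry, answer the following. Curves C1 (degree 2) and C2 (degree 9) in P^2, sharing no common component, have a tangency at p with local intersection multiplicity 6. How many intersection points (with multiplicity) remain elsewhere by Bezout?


By Bezout's theorem, the total intersection number is d1 * d2.
Total = 2 * 9 = 18
Intersection multiplicity at p = 6
Remaining intersections = 18 - 6 = 12

12


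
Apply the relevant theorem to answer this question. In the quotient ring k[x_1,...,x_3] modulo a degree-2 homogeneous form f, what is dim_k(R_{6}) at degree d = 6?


For R = k[x_1,...,x_n]/(f) with f homogeneous of degree e:
The Hilbert series is (1 - t^e)/(1 - t)^n.
So h(d) = C(d+n-1, n-1) - C(d-e+n-1, n-1) for d >= e.
With n=3, e=2, d=6:
C(6+3-1, 3-1) = C(8, 2) = 28
C(6-2+3-1, 3-1) = C(6, 2) = 15
h(6) = 28 - 15 = 13

13


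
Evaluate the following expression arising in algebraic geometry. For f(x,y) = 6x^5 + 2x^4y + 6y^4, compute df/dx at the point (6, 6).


df/dx = 5*6*x^4 + 4*2*x^3*y
At (6,6): 5*6*6^4 + 4*2*6^3*6
= 38880 + 10368
= 49248

49248


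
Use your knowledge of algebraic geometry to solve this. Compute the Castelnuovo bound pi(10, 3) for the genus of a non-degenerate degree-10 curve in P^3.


Castelnuovo's bound: write d - 1 = m(r-1) + epsilon with 0 <= epsilon < r-1.
d - 1 = 10 - 1 = 9
r - 1 = 3 - 1 = 2
9 = 4*2 + 1, so m = 4, epsilon = 1
pi(d, r) = m(m-1)(r-1)/2 + m*epsilon
= 4*3*2/2 + 4*1
= 24/2 + 4
= 12 + 4 = 16

16


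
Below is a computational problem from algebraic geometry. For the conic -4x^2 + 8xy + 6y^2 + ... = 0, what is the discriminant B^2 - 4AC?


The discriminant of a conic Ax^2 + Bxy + Cy^2 + ... = 0 is B^2 - 4AC.
B^2 = 8^2 = 64
4AC = 4*(-4)*6 = -96
Discriminant = 64 + 96 = 160

160


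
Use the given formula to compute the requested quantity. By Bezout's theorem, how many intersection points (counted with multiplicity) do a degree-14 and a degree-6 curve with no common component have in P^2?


Bezout's theorem states the intersection count equals the product of degrees.
Intersection count = 14 * 6 = 84

84


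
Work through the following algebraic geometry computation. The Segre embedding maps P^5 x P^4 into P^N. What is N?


The Segre embedding maps P^m x P^n into P^N via
all products of coordinates from each factor.
N = (m+1)(n+1) - 1
N = (5+1)(4+1) - 1
N = 6*5 - 1
N = 30 - 1 = 29

29


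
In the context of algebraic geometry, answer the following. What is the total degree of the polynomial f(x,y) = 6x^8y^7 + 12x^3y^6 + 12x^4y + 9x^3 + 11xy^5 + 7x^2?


Examine each term for its total degree (sum of exponents).
  Term '6x^8y^7' has total degree 8+7 = 15.
  Term '12x^3y^6' has total degree 3+6 = 9.
  Term '12x^4y' has total degree 4+1 = 5.
  Term '9x^3' has total degree 3+0 = 3.
  Term '11xy^5' has total degree 1+5 = 6.
  Term '7x^2' has total degree 2+0 = 2.
The maximum total degree among all terms is 15.

15


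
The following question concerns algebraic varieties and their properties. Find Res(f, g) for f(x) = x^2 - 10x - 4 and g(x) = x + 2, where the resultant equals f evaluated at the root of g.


For Res(f, x - c), we evaluate f at x = c.
f(-2) = (-2)^2 - 10*(-2) - 4
= 4 + 20 - 4
= 24 - 4 = 20
Res(f, g) = 20

20


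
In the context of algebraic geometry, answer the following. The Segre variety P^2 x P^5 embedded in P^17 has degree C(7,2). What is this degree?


The degree of the Segre variety P^2 x P^5 is C(m+n, m).
= C(7, 2)
= 21

21


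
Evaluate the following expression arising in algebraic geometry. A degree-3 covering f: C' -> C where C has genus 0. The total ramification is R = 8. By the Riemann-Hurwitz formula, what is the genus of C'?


Riemann-Hurwitz formula: 2g' - 2 = d(2g - 2) + R
Given: d = 3, g = 0, R = 8
2g' - 2 = 3*(2*0 - 2) + 8
2g' - 2 = 3*(-2) + 8
2g' - 2 = -6 + 8 = 2
2g' = 4
g' = 2

2


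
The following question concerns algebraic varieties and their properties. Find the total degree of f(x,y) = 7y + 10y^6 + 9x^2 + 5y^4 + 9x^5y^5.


Examine each term for its total degree (sum of exponents).
  Term '7y' has total degree 0+1 = 1.
  Term '10y^6' has total degree 0+6 = 6.
  Term '9x^2' has total degree 2+0 = 2.
  Term '5y^4' has total degree 0+4 = 4.
  Term '9x^5y^5' has total degree 5+5 = 10.
The maximum total degree among all terms is 10.

10


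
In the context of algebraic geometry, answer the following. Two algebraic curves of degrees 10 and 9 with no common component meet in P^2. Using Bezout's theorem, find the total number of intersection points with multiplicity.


Bezout's theorem states the intersection count equals the product of degrees.
Intersection count = 10 * 9 = 90

90


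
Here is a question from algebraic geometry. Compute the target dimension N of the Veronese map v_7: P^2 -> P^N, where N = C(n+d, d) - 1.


The Veronese embedding v_d: P^n -> P^N maps each point to all
degree-d monomials in n+1 homogeneous coordinates.
N = C(n+d, d) - 1
N = C(2+7, 7) - 1
N = C(9, 7) - 1
C(9, 7) = 36
N = 36 - 1 = 35

35


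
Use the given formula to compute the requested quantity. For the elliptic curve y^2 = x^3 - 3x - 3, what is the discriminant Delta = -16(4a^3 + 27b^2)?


Compute each component:
4a^3 = 4*(-3)^3 = 4*(-27) = -108
27b^2 = 27*(-3)^2 = 27*9 = 243
4a^3 + 27b^2 = -108 + 243 = 135
Delta = -16*135 = -2160

-2160


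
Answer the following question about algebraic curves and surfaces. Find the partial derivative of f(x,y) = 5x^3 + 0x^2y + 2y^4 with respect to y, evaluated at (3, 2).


df/dy = 0*x^2 + 4*2*y^3
At (3,2): 0*3^2 + 4*2*2^3
= 0 + 64
= 64

64


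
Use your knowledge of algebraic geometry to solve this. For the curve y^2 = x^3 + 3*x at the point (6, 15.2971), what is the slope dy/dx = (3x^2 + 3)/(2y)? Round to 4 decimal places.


Using implicit differentiation of y^2 = x^3 + 3*x:
2y * dy/dx = 3x^2 + 3
dy/dx = (3x^2 + 3)/(2y)
Numerator: 3*6^2 + 3 = 111
Denominator: 2*15.2971 = 30.5942
dy/dx = 111/30.5942 = 3.6281

3.6281


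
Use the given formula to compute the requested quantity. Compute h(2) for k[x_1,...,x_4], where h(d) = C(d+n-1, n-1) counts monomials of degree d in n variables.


The Hilbert function for the polynomial ring in 4 variables is:
h(d) = C(d+n-1, n-1)
h(2) = C(2+4-1, 4-1) = C(5, 3)
= 5! / (3! * 2!)
= 10

10


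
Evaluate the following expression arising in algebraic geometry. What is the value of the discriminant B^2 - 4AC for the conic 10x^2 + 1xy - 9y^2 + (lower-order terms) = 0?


The discriminant of a conic Ax^2 + Bxy + Cy^2 + ... = 0 is B^2 - 4AC.
B^2 = 1^2 = 1
4AC = 4*10*(-9) = -360
Discriminant = 1 + 360 = 361

361


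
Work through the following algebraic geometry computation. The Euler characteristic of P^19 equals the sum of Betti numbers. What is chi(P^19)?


The complex projective space P^19 has one cell in each even real dimension 0, 2, ..., 38.
The cohomology groups are H^{2k}(P^19) = Z for k = 0,...,19, and 0 otherwise.
Euler characteristic = sum of Betti numbers = 1 per even-dimensional cohomology group.
chi(P^19) = 19 + 1 = 20

20


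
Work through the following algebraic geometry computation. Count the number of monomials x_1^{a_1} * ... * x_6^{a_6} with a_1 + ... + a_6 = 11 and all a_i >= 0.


The number of degree-11 monomials in 6 variables is C(d+n-1, n-1).
= C(11+6-1, 6-1) = C(16, 5)
= 4368

4368


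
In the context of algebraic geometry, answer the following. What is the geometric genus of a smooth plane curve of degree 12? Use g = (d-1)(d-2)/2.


Using the genus formula for smooth plane curves:
g = (d-1)(d-2)/2
g = (12-1)(12-2)/2
g = 11*10/2
g = 110/2 = 55

55


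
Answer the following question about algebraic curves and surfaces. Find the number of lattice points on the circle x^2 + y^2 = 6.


Systematically check integer values of x where x^2 <= 6.
For each valid x, check if 6 - x^2 is a perfect square.
Total integer solutions found: 0

0
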